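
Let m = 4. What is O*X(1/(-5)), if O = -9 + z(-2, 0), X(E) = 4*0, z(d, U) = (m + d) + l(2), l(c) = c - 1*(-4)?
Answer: 0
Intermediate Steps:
l(c) = 4 + c (l(c) = c + 4 = 4 + c)
z(d, U) = 10 + d (z(d, U) = (4 + d) + (4 + 2) = (4 + d) + 6 = 10 + d)
X(E) = 0
O = -1 (O = -9 + (10 - 2) = -9 + 8 = -1)
O*X(1/(-5)) = -1*0 = 0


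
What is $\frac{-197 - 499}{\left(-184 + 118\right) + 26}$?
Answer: $\frac{87}{5} \approx 17.4$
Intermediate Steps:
$\frac{-197 - 499}{\left(-184 + 118\right) + 26} = - \frac{696}{-66 + 26} = - \frac{696}{-40} = \left(-696\right) \left(- \frac{1}{40}\right) = \frac{87}{5}$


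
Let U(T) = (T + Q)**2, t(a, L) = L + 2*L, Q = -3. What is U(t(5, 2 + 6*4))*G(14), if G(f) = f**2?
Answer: 1102500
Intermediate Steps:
t(a, L) = 3*L
U(T) = (-3 + T)**2 (U(T) = (T - 3)**2 = (-3 + T)**2)
U(t(5, 2 + 6*4))*G(14) = (-3 + 3*(2 + 6*4))**2*14**2 = (-3 + 3*(2 + 24))**2*196 = (-3 + 3*26)**2*196 = (-3 + 78)**2*196 = 75**2*196 = 5625*196 = 1102500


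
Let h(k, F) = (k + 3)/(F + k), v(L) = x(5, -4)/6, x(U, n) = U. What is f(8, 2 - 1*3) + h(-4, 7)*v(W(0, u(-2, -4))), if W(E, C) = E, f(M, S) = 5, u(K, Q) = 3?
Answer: 85/18 ≈ 4.7222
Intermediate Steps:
v(L) = ⅚ (v(L) = 5/6 = 5*(⅙) = ⅚)
h(k, F) = (3 + k)/(F + k)
f(8, 2 - 1*3) + h(-4, 7)*v(W(0, u(-2, -4))) = 5 + ((3 - 4)/(7 - 4))*(⅚) = 5 + (-1/3)*(⅚) = 5 + ((⅓)*(-1))*(⅚) = 5 - ⅓*⅚ = 5 - 5/18 = 85/18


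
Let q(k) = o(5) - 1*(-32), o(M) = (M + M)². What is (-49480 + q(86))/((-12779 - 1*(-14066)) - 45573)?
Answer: 24674/22143 ≈ 1.1143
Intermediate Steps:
o(M) = 4*M² (o(M) = (2*M)² = 4*M²)
q(k) = 132 (q(k) = 4*5² - 1*(-32) = 4*25 + 32 = 100 + 32 = 132)
(-49480 + q(86))/((-12779 - 1*(-14066)) - 45573) = (-49480 + 132)/((-12779 - 1*(-14066)) - 45573) = -49348/((-12779 + 14066) - 45573) = -49348/(1287 - 45573) = -49348/(-44286) = -49348*(-1/44286) = 24674/22143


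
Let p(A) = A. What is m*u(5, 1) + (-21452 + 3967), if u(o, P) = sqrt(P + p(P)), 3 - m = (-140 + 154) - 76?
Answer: -17485 + 65*sqrt(2) ≈ -17393.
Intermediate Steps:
m = 65 (m = 3 - ((-140 + 154) - 76) = 3 - (14 - 76) = 3 - 1*(-62) = 3 + 62 = 65)
u(o, P) = sqrt(2)*sqrt(P) (u(o, P) = sqrt(P + P) = sqrt(2*P) = sqrt(2)*sqrt(P))
m*u(5, 1) + (-21452 + 3967) = 65*(sqrt(2)*sqrt(1)) + (-21452 + 3967) = 65*(sqrt(2)*1) - 17485 = 65*sqrt(2) - 17485 = -17485 + 65*sqrt(2)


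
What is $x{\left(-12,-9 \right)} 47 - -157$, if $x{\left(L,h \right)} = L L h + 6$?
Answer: $-60473$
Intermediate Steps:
$x{\left(L,h \right)} = 6 + h L^{2}$ ($x{\left(L,h \right)} = L^{2} h + 6 = h L^{2} + 6 = 6 + h L^{2}$)
$x{\left(-12,-9 \right)} 47 - -157 = \left(6 - 9 \left(-12\right)^{2}\right) 47 - -157 = \left(6 - 1296\right) 47 + 157 = \left(-1290\right) 47 + 157 = -60630 + 157 = -60473$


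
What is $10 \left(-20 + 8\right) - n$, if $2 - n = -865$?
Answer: $-987$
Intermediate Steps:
$n = 867$ ($n = 2 - -865 = 2 + 865 = 867$)
$10 \left(-20 + 8\right) - n = 10 \left(-20 + 8\right) - 867 = 10 \left(-12\right) - 867 = -120 - 867 = -987$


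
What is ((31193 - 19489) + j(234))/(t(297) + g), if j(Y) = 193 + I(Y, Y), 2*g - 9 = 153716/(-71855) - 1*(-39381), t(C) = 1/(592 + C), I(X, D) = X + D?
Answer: 112837858525/179718645874 ≈ 0.62786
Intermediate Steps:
I(X, D) = D + X
g = 1415107367/71855 (g = 9/2 + (153716/(-71855) - 1*(-39381))/2 = 9/2 + (153716*(-1/71855) + 39381)/2 = 9/2 + (-153716/71855 + 39381)/2 = 9/2 + (1/2)*(2829568039/71855) = 9/2 + 2829568039/143710 = 1415107367/71855 ≈ 19694.)
j(Y) = 193 + 2*Y (j(Y) = 193 + (Y + Y) = 193 + 2*Y)
((31193 - 19489) + j(234))/(t(297) + g) = ((31193 - 19489) + (193 + 2*234))/(1/(592 + 297) + 1415107367/71855) = (11704 + (193 + 468))/(1/889 + 1415107367/71855) = (11704 + 661)/(1/889 + 1415107367/71855) = 12365/(179718645874/9125585) = 12365*(9125585/179718645874) = 112837858525/179718645874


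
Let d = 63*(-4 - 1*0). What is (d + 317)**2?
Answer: 4225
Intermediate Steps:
d = -252 (d = 63*(-4 + 0) = 63*(-4) = -252)
(d + 317)**2 = (-252 + 317)**2 = 65**2 = 4225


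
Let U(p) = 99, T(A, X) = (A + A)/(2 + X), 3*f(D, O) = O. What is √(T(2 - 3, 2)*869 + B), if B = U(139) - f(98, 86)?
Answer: I*√13110/6 ≈ 19.083*I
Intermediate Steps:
f(D, O) = O/3
T(A, X) = 2*A/(2 + X) (T(A, X) = (2*A)/(2 + X) = 2*A/(2 + X))
B = 211/3 (B = 99 - 86/3 = 211/3 ≈ 70.333)
√(T(2 - 3, 2)*869 + B) = √((2*(2 - 3)/(2 + 2))*869 + 211/3) = √((2*(-1)/4)*869 + 211/3) = √((2*(-1)*(¼))*869 + 211/3) = √(-½*869 + 211/3) = √(-869/2 + 211/3) = √(-2185/6) = I*√13110/6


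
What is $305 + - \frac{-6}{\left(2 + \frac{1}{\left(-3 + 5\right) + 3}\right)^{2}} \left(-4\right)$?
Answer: $\frac{36305}{121} \approx 300.04$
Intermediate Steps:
$305 + - \frac{-6}{\left(2 + \frac{1}{\left(-3 + 5\right) + 3}\right)^{2}} \left(-4\right) = 305 + - \frac{-6}{\left(2 + \frac{1}{2 + 3}\right)^{2}} \left(-4\right) = 305 + - \frac{-6}{\left(2 + \frac{1}{5}\right)^{2}} \left(-4\right) = 305 + - \frac{-6}{\left(\frac{11}{5}\right)^{2}} \left(-4\right) = 305 + - \frac{-6}{\frac{121}{25}} \left(-4\right) = 305 + - \frac{\left(-6\right) 25}{121} \left(-4\right) = 305 + \left(-1\right) \left(- \frac{150}{121}\right) \left(-4\right) = 305 + \frac{150}{121} \left(-4\right) = 305 - \frac{600}{121} = \frac{36305}{121}$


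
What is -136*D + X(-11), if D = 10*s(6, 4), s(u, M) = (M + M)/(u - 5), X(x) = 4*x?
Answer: -10924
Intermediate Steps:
s(u, M) = 2*M/(-5 + u) (s(u, M) = (2*M)/(-5 + u) = 2*M/(-5 + u))
D = 80 (D = 10*(2*4/(-5 + 6)) = 10*(2*4/1) = 10*(2*4*1) = 10*8 = 80)
-136*D + X(-11) = -136*80 + 4*(-11) = -10880 - 44 = -10924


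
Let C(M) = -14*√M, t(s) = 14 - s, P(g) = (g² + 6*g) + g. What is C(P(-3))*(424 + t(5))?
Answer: -12124*I*√3 ≈ -20999.0*I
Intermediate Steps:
P(g) = g² + 7*g
C(P(-3))*(424 + t(5)) = (-14*I*√3*√(7 - 3))*(424 + (14 - 1*5)) = (-14*2*I*√3)*(424 + (14 - 5)) = (-28*I*√3)*(424 + 9) = -28*I*√3*433 = -12124*I*√3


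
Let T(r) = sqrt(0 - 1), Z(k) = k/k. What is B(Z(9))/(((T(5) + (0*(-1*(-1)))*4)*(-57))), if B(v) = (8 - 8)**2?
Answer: 0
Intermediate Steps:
Z(k) = 1
B(v) = 0 (B(v) = 0**2 = 0)
T(r) = I (T(r) = sqrt(-1) = I)
B(Z(9))/(((T(5) + (0*(-1*(-1)))*4)*(-57))) = 0/(((I + (0*(-1*(-1)))*4)*(-57))) = 0/(((I + (0*1)*4)*(-57))) = 0/(((I + 0*4)*(-57))) = 0/(((I + 0)*(-57))) = 0/((I*(-57))) = 0/((-57*I)) = 0*(I/57) = 0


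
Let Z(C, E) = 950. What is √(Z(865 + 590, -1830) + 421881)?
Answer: √422831 ≈ 650.25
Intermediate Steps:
√(Z(865 + 590, -1830) + 421881) = √(950 + 421881) = √422831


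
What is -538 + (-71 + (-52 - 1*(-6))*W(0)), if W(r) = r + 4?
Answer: -793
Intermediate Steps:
W(r) = 4 + r
-538 + (-71 + (-52 - 1*(-6))*W(0)) = -538 + (-71 + (-52 - 1*(-6))*(4 + 0)) = -538 + (-71 + (-52 + 6)*4) = -538 + (-71 - 46*4) = -538 + (-71 - 184) = -538 - 255 = -793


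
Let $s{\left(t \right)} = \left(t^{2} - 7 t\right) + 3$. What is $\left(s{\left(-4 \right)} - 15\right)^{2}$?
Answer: $1024$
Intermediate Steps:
$s{\left(t \right)} = 3 + t^{2} - 7 t$
$\left(s{\left(-4 \right)} - 15\right)^{2} = \left(\left(3 + \left(-4\right)^{2} - -28\right) - 15\right)^{2} = \left(\left(3 + 16 + 28\right) - 15\right)^{2} = \left(47 - 15\right)^{2} = 32^{2} = 1024$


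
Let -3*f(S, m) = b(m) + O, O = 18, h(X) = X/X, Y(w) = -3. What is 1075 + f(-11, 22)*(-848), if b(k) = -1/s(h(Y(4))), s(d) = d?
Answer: 17641/3 ≈ 5880.3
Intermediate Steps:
h(X) = 1
b(k) = -1 (b(k) = -1/1 = -1*1 = -1)
f(S, m) = -17/3 (f(S, m) = -(-1 + 18)/3 = -⅓*17 = -17/3)
1075 + f(-11, 22)*(-848) = 1075 - 17/3*(-848) = 1075 + 14416/3 = 17641/3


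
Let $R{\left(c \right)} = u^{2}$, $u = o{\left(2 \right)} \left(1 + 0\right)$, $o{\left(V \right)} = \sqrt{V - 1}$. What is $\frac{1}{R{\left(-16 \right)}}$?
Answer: $1$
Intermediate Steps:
$o{\left(V \right)} = \sqrt{-1 + V}$
$u = 1$ ($u = \sqrt{-1 + 2} \left(1 + 0\right) = \sqrt{1} \cdot 1 = 1 \cdot 1 = 1$)
$R{\left(c \right)} = 1$ ($R{\left(c \right)} = 1^{2} = 1$)
$\frac{1}{R{\left(-16 \right)}} = 1^{-1} = 1$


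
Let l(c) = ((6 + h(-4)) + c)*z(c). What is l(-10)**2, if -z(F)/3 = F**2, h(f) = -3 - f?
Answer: 810000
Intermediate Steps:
z(F) = -3*F**2
l(c) = -3*c**2*(7 + c) (l(c) = ((6 + (-3 - 1*(-4))) + c)*(-3*c**2) = ((6 + (-3 + 4)) + c)*(-3*c**2) = ((6 + 1) + c)*(-3*c**2) = (7 + c)*(-3*c**2) = -3*c**2*(7 + c))
l(-10)**2 = (3*(-10)**2*(-7 - 1*(-10)))**2 = (3*100*(-7 + 10))**2 = (3*100*3)**2 = 900**2 = 810000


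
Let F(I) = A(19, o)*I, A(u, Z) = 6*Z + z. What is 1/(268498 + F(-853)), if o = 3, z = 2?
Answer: 1/251438 ≈ 3.9771e-6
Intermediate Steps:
A(u, Z) = 2 + 6*Z (A(u, Z) = 6*Z + 2 = 2 + 6*Z)
F(I) = 20*I (F(I) = (2 + 6*3)*I = (2 + 18)*I = 20*I)
1/(268498 + F(-853)) = 1/(268498 + 20*(-853)) = 1/(268498 - 17060) = 1/251438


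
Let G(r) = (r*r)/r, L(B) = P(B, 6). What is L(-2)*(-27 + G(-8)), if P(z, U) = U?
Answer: -210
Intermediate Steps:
L(B) = 6
G(r) = r (G(r) = r²/r = r)
L(-2)*(-27 + G(-8)) = 6*(-27 - 8) = 6*(-35) = -210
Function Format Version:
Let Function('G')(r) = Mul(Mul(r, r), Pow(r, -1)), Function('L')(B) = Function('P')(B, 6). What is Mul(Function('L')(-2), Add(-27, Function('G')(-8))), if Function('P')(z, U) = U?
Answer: -210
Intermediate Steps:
Function('L')(B) = 6
Function('G')(r) = r (Function('G')(r) = Mul(Pow(r, 2), Pow(r, -1)) = r)
Mul(Function('L')(-2), Add(-27, Function('G')(-8))) = Mul(6, Add(-27, -8)) = Mul(6, -35) = -210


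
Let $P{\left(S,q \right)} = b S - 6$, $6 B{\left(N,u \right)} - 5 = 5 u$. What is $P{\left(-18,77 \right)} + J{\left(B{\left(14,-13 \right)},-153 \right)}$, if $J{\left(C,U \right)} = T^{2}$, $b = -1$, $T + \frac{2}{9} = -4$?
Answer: $\frac{2416}{81} \approx 29.827$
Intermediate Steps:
$T = - \frac{38}{9}$ ($T = - \frac{2}{9} - 4 = - \frac{38}{9} \approx -4.2222$)
$B{\left(N,u \right)} = \frac{5}{6} + \frac{5 u}{6}$
$J{\left(C,U \right)} = \frac{1444}{81}$ ($J{\left(C,U \right)} = \left(- \frac{38}{9}\right)^{2} = \frac{1444}{81}$)
$P{\left(S,q \right)} = -6 - S$ ($P{\left(S,q \right)} = - S - 6 = -6 - S$)
$P{\left(-18,77 \right)} + J{\left(B{\left(14,-13 \right)},-153 \right)} = \left(-6 - -18\right) + \frac{1444}{81} = \left(-6 + 18\right) + \frac{1444}{81} = 12 + \frac{1444}{81} = \frac{2416}{81}$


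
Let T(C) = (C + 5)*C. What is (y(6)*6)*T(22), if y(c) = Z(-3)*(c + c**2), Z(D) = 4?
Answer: 598752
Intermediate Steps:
T(C) = C*(5 + C) (T(C) = (5 + C)*C = C*(5 + C))
y(c) = 4*c + 4*c**2 (y(c) = 4*(c + c**2) = 4*c + 4*c**2)
(y(6)*6)*T(22) = ((4*6*(1 + 6))*6)*(22*(5 + 22)) = ((4*6*7)*6)*(22*27) = (168*6)*594 = 1008*594 = 598752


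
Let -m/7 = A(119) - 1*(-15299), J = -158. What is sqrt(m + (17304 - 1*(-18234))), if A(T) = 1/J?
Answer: 3*I*sqrt(198477546)/158 ≈ 267.5*I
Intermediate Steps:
A(T) = -1/158 (A(T) = 1/(-158) = -1/158)
m = -16920687/158 (m = -7*(-1/158 - 1*(-15299)) = -7*(-1/158 + 15299) = -7*2417241/158 = -16920687/158 ≈ -1.0709e+5)
sqrt(m + (17304 - 1*(-18234))) = sqrt(-16920687/158 + (17304 - 1*(-18234))) = sqrt(-16920687/158 + (17304 + 18234)) = sqrt(-16920687/158 + 35538) = sqrt(-11305683/158) = 3*I*sqrt(198477546)/158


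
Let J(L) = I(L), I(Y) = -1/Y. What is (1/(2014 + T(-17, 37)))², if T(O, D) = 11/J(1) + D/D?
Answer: 1/4016016 ≈ 2.4900e-7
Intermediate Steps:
J(L) = -1/L
T(O, D) = -10 (T(O, D) = 11/((-1/1)) + D/D = 11/((-1*1)) + 1 = 11/(-1) + 1 = 11*(-1) + 1 = -11 + 1 = -10)
(1/(2014 + T(-17, 37)))² = (1/(2014 - 10))² = (1/2004)² = 1/4016016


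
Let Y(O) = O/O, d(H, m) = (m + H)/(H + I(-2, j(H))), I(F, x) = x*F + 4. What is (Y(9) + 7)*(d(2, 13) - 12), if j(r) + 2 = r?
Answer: -76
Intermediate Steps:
j(r) = -2 + r
I(F, x) = 4 + F*x (I(F, x) = F*x + 4 = 4 + F*x)
d(H, m) = (H + m)/(8 - H) (d(H, m) = (m + H)/(H + (4 - 2*(-2 + H))) = (H + m)/(H + (4 + (4 - 2*H))) = (H + m)/(H + (8 - 2*H)) = (H + m)/(8 - H))
Y(O) = 1
(Y(9) + 7)*(d(2, 13) - 12) = (1 + 7)*((2 + 13)/(8 - 1*2) - 12) = 8*(15/(8 - 2) - 12) = 8*(15/6 - 12) = 8*((⅙)*15 - 12) = 8*(5/2 - 12) = 8*(-19/2) = -76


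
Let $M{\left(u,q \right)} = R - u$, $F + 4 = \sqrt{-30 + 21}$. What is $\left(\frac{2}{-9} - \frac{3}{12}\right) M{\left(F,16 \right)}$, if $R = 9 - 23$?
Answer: $\frac{85}{18} + \frac{17 i}{12} \approx 4.7222 + 1.4167 i$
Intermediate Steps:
$R = -14$
$F = -4 + 3 i$ ($F = -4 + \sqrt{-30 + 21} = -4 + \sqrt{-9} = -4 + 3 i \approx -4.0 + 3.0 i$)
$M{\left(u,q \right)} = -14 - u$
$\left(\frac{2}{-9} - \frac{3}{12}\right) M{\left(F,16 \right)} = \left(\frac{2}{-9} - \frac{3}{12}\right) \left(-14 - \left(-4 + 3 i\right)\right) = \left(2 \left(- \frac{1}{9}\right) - \frac{1}{4}\right) \left(-14 + \left(4 - 3 i\right)\right) = \left(- \frac{2}{9} - \frac{1}{4}\right) \left(-10 - 3 i\right) = - \frac{17 \left(-10 - 3 i\right)}{36} = \frac{85}{18} + \frac{17 i}{12}$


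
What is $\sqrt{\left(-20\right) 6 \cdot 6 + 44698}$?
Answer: $\sqrt{43978} \approx 209.71$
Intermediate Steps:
$\sqrt{\left(-20\right) 6 \cdot 6 + 44698} = \sqrt{\left(-120\right) 6 + 44698} = \sqrt{-720 + 44698} = \sqrt{43978}$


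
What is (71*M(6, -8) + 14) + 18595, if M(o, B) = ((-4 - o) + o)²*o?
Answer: 25425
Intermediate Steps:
M(o, B) = 16*o (M(o, B) = (-4)²*o = 16*o)
(71*M(6, -8) + 14) + 18595 = (71*(16*6) + 14) + 18595 = (71*96 + 14) + 18595 = (6816 + 14) + 18595 = 6830 + 18595 = 25425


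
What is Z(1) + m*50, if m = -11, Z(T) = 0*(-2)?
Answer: -550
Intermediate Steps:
Z(T) = 0
Z(1) + m*50 = 0 - 11*50 = 0 - 550 = -550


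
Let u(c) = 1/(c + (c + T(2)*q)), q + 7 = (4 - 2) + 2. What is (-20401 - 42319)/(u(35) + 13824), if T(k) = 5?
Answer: -3449600/760321 ≈ -4.5370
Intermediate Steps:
q = -3 (q = -7 + ((4 - 2) + 2) = -7 + (2 + 2) = -7 + 4 = -3)
u(c) = 1/(-15 + 2*c) (u(c) = 1/(c + (c + 5*(-3))) = 1/(c + (c - 15)) = 1/(c + (-15 + c)) = 1/(-15 + 2*c))
(-20401 - 42319)/(u(35) + 13824) = (-20401 - 42319)/(1/(-15 + 2*35) + 13824) = -62720/(1/(-15 + 70) + 13824) = -62720/(1/55 + 13824) = -62720/760321/55 = -62720*55/760321 = -3449600/760321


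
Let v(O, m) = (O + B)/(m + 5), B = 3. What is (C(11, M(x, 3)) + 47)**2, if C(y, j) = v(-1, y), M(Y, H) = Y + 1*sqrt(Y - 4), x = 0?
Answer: 142129/64 ≈ 2220.8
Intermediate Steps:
v(O, m) = (3 + O)/(5 + m) (v(O, m) = (O + 3)/(m + 5) = (3 + O)/(5 + m))
M(Y, H) = Y + sqrt(-4 + Y) (M(Y, H) = Y + 1*sqrt(-4 + Y) = Y + sqrt(-4 + Y))
C(y, j) = 2/(5 + y) (C(y, j) = (3 - 1)/(5 + y) = 2/(5 + y))
(C(11, M(x, 3)) + 47)**2 = (2/(5 + 11) + 47)**2 = (2/16 + 47)**2 = (2*(1/16) + 47)**2 = (1/8 + 47)**2 = (377/8)**2 = 142129/64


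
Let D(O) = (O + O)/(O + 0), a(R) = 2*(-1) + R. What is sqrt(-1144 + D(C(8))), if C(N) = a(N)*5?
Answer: I*sqrt(1142) ≈ 33.794*I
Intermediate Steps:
a(R) = -2 + R
C(N) = -10 + 5*N (C(N) = (-2 + N)*5 = -10 + 5*N)
D(O) = 2 (D(O) = (2*O)/O = 2)
sqrt(-1144 + D(C(8))) = sqrt(-1144 + 2) = sqrt(-1142) = I*sqrt(1142)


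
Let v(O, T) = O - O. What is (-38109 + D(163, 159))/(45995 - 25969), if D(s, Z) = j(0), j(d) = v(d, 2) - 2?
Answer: -38111/20026 ≈ -1.9031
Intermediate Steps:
v(O, T) = 0
j(d) = -2 (j(d) = 0 - 2 = -2)
D(s, Z) = -2
(-38109 + D(163, 159))/(45995 - 25969) = (-38109 - 2)/(45995 - 25969) = -38111/20026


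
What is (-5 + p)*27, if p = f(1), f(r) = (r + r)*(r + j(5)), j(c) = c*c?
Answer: 1269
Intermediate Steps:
j(c) = c**2
f(r) = 2*r*(25 + r) (f(r) = (r + r)*(r + 5**2) = (2*r)*(r + 25) = (2*r)*(25 + r) = 2*r*(25 + r))
p = 52 (p = 2*1*(25 + 1) = 2*1*26 = 52)
(-5 + p)*27 = (-5 + 52)*27 = 47*27 = 1269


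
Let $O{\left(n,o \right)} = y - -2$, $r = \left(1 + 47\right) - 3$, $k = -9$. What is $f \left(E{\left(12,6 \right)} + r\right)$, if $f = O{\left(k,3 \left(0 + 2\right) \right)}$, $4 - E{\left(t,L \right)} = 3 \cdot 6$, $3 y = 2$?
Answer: $\frac{248}{3} \approx 82.667$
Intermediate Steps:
$y = \frac{2}{3}$ ($y = \frac{1}{3} \cdot 2 = \frac{2}{3} \approx 0.66667$)
$r = 45$ ($r = 48 - 3 = 45$)
$E{\left(t,L \right)} = -14$ ($E{\left(t,L \right)} = 4 - 3 \cdot 6 = 4 - 18 = -14$)
$O{\left(n,o \right)} = \frac{8}{3}$ ($O{\left(n,o \right)} = \frac{2}{3} - -2 = \frac{2}{3} + 2 = \frac{8}{3}$)
$f = \frac{8}{3} \approx 2.6667$
$f \left(E{\left(12,6 \right)} + r\right) = \frac{8 \left(-14 + 45\right)}{3} = \frac{8}{3} \cdot 31 = \frac{248}{3}$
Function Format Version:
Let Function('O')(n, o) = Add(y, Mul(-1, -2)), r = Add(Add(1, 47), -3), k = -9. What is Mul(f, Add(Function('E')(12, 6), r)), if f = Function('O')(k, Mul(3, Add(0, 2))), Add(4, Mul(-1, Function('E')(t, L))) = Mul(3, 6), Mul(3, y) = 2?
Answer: Rational(248, 3) ≈ 82.667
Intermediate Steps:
y = Rational(2, 3) (y = Mul(Rational(1, 3), 2) = Rational(2, 3) ≈ 0.66667)
r = 45 (r = Add(48, -3) = 45)
Function('E')(t, L) = -14 (Function('E')(t, L) = Add(4, Mul(-1, Mul(3, 6))) = Add(4, Mul(-1, 18)) = Add(4, -18) = -14)
Function('O')(n, o) = Rational(8, 3) (Function('O')(n, o) = Add(Rational(2, 3), Mul(-1, -2)) = Add(Rational(2, 3), 2) = Rational(8, 3))
f = Rational(8, 3) ≈ 2.6667
Mul(f, Add(Function('E')(12, 6), r)) = Mul(Rational(8, 3), Add(-14, 45)) = Mul(Rational(8, 3), 31) = Rational(248, 3)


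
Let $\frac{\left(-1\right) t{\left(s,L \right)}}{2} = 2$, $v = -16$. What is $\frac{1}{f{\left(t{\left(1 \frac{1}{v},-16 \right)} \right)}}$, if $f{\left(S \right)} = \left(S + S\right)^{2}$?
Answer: $\frac{1}{64} \approx 0.015625$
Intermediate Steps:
$t{\left(s,L \right)} = -4$ ($t{\left(s,L \right)} = \left(-2\right) 2 = -4$)
$f{\left(S \right)} = 4 S^{2}$ ($f{\left(S \right)} = \left(2 S\right)^{2} = 4 S^{2}$)
$\frac{1}{f{\left(t{\left(1 \frac{1}{v},-16 \right)} \right)}} = \frac{1}{4 \left(-4\right)^{2}} = \frac{1}{4 \cdot 16} = \frac{1}{64}$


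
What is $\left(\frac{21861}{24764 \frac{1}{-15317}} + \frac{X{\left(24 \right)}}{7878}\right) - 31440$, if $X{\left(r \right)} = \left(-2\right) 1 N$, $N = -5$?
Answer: $- \frac{4385781333263}{97545396} \approx -44961.0$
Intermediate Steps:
$X{\left(r \right)} = 10$ ($X{\left(r \right)} = \left(-2\right) 1 \left(-5\right) = \left(-2\right) \left(-5\right) = 10$)
$\left(\frac{21861}{24764 \frac{1}{-15317}} + \frac{X{\left(24 \right)}}{7878}\right) - 31440 = \left(\frac{21861}{24764 \frac{1}{-15317}} + \frac{10}{7878}\right) - 31440 = \left(\frac{21861}{24764 \left(- \frac{1}{15317}\right)} + 10 \cdot \frac{1}{7878}\right) - 31440 = \left(\frac{21861}{- \frac{24764}{15317}} + \frac{5}{3939}\right) - 31440 = \left(21861 \left(- \frac{15317}{24764}\right) + \frac{5}{3939}\right) - 31440 = \left(- \frac{334844937}{24764} + \frac{5}{3939}\right) - 31440 = - \frac{1318954083023}{97545396} - 31440 = - \frac{4385781333263}{97545396}$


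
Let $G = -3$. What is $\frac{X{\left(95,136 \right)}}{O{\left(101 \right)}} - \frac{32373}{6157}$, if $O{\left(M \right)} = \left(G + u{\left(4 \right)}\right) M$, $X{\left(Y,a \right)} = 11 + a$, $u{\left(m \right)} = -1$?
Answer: $- \frac{13983771}{2487428} \approx -5.6218$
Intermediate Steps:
$O{\left(M \right)} = - 4 M$ ($O{\left(M \right)} = \left(-3 - 1\right) M = - 4 M$)
$\frac{X{\left(95,136 \right)}}{O{\left(101 \right)}} - \frac{32373}{6157} = \frac{11 + 136}{\left(-4\right) 101} - \frac{32373}{6157} = \frac{147}{-404} - \frac{32373}{6157} = 147 \left(- \frac{1}{404}\right) - \frac{32373}{6157} = - \frac{147}{404} - \frac{32373}{6157} = - \frac{13983771}{2487428}$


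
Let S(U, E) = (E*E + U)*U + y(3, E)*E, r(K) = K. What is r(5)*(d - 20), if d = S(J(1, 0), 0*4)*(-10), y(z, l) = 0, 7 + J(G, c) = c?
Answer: -2550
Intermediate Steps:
J(G, c) = -7 + c
S(U, E) = U*(U + E²) (S(U, E) = (E*E + U)*U + 0*E = (E² + U)*U + 0 = (U + E²)*U + 0 = U*(U + E²) + 0 = U*(U + E²))
d = -490 (d = ((-7 + 0)*((-7 + 0) + (0*4)²))*(-10) = -7*(-7 + 0²)*(-10) = -7*(-7 + 0)*(-10) = -7*(-7)*(-10) = 49*(-10) = -490)
r(5)*(d - 20) = 5*(-490 - 20) = 5*(-510) = -2550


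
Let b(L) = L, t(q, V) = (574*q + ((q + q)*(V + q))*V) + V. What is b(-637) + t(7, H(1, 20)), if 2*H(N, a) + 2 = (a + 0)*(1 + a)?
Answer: 635606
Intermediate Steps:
H(N, a) = -1 + a*(1 + a)/2 (H(N, a) = -1 + ((a + 0)*(1 + a))/2 = -1 + (a*(1 + a))/2 = -1 + a*(1 + a)/2)
t(q, V) = V + 574*q + 2*V*q*(V + q) (t(q, V) = (574*q + ((2*q)*(V + q))*V) + V = (574*q + (2*q*(V + q))*V) + V = (574*q + 2*V*q*(V + q)) + V = V + 574*q + 2*V*q*(V + q))
b(-637) + t(7, H(1, 20)) = -637 + ((-1 + (½)*20 + (½)*20²) + 574*7 + 2*(-1 + (½)*20 + (½)*20²)*7² + 2*7*(-1 + (½)*20 + (½)*20²)²) = -637 + ((-1 + 10 + (½)*400) + 4018 + 2*(-1 + 10 + (½)*400)*49 + 2*7*(-1 + 10 + (½)*400)²) = -637 + ((-1 + 10 + 200) + 4018 + 2*(-1 + 10 + 200)*49 + 2*7*(-1 + 10 + 200)²) = -637 + (209 + 4018 + 2*209*49 + 2*7*209²) = -637 + (209 + 4018 + 20482 + 2*7*43681) = -637 + (209 + 4018 + 20482 + 611534) = -637 + 636243 = 635606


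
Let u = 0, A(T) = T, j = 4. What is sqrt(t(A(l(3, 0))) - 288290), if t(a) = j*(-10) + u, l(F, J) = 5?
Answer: I*sqrt(288330) ≈ 536.96*I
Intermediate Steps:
t(a) = -40 (t(a) = 4*(-10) + 0 = -40 + 0 = -40)
sqrt(t(A(l(3, 0))) - 288290) = sqrt(-40 - 288290) = sqrt(-288330) = I*sqrt(288330)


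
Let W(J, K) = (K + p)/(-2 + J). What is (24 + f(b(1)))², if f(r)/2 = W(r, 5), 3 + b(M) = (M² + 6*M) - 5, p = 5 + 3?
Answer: 2116/9 ≈ 235.11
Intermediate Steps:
p = 8
b(M) = -8 + M² + 6*M (b(M) = -3 + ((M² + 6*M) - 5) = -3 + (-5 + M² + 6*M) = -8 + M² + 6*M)
W(J, K) = (8 + K)/(-2 + J) (W(J, K) = (K + 8)/(-2 + J) = (8 + K)/(-2 + J))
f(r) = 26/(-2 + r) (f(r) = 2*((8 + 5)/(-2 + r)) = 2*(13/(-2 + r)) = 26/(-2 + r))
(24 + f(b(1)))² = (24 + 26/(-2 + (-8 + 1² + 6*1)))² = (24 + 26/(-2 + (-8 + 1 + 6)))² = (24 + 26/(-2 - 1))² = (24 + 26/(-3))² = (24 + 26*(-⅓))² = (24 - 26/3)² = (46/3)² = 2116/9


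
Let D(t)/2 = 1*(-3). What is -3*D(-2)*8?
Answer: 144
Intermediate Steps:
D(t) = -6 (D(t) = 2*(1*(-3)) = 2*(-3) = -6)
-3*D(-2)*8 = -3*(-6)*8 = 18*8 = 144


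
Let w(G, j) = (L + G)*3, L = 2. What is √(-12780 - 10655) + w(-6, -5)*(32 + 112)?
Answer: -1728 + I*√23435 ≈ -1728.0 + 153.08*I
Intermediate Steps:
w(G, j) = 6 + 3*G (w(G, j) = (2 + G)*3 = 6 + 3*G)
√(-12780 - 10655) + w(-6, -5)*(32 + 112) = √(-12780 - 10655) + (6 + 3*(-6))*(32 + 112) = √(-23435) + (6 - 18)*144 = I*√23435 - 12*144 = I*√23435 - 1728 = -1728 + I*√23435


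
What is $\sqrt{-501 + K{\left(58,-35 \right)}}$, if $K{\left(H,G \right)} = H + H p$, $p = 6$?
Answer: $i \sqrt{95} \approx 9.7468 i$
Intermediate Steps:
$K{\left(H,G \right)} = 7 H$ ($K{\left(H,G \right)} = H + H 6 = H + 6 H = 7 H$)
$\sqrt{-501 + K{\left(58,-35 \right)}} = \sqrt{-501 + 7 \cdot 58} = \sqrt{-501 + 406} = \sqrt{-95} = i \sqrt{95}$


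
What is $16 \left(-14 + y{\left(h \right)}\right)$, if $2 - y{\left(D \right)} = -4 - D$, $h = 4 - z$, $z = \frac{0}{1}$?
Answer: $-64$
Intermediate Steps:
$z = 0$ ($z = 0 \cdot 1 = 0$)
$h = 4$ ($h = 4 - 0 = 4 + 0 = 4$)
$y{\left(D \right)} = 6 + D$ ($y{\left(D \right)} = 2 - \left(-4 - D\right) = 2 + \left(4 + D\right) = 6 + D$)
$16 \left(-14 + y{\left(h \right)}\right) = 16 \left(-14 + \left(6 + 4\right)\right) = 16 \left(-14 + 10\right) = 16 \left(-4\right) = -64$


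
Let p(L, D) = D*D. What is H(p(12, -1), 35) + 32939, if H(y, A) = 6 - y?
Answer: 32944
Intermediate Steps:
p(L, D) = D²
H(p(12, -1), 35) + 32939 = (6 - 1*(-1)²) + 32939 = (6 - 1*1) + 32939 = (6 - 1) + 32939 = 5 + 32939 = 32944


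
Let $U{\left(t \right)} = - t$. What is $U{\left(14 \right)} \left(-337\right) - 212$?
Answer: $4506$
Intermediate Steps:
$U{\left(14 \right)} \left(-337\right) - 212 = \left(-1\right) 14 \left(-337\right) - 212 = \left(-14\right) \left(-337\right) - 212 = 4718 - 212 = 4506$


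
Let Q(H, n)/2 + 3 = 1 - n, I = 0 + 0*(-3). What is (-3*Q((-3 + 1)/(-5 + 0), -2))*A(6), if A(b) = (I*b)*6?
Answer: 0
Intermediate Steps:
I = 0 (I = 0 + 0 = 0)
A(b) = 0 (A(b) = (0*b)*6 = 0*6 = 0)
Q(H, n) = -4 - 2*n (Q(H, n) = -6 + 2*(1 - n) = -6 + (2 - 2*n) = -4 - 2*n)
(-3*Q((-3 + 1)/(-5 + 0), -2))*A(6) = -3*(-4 - 2*(-2))*0 = -3*(-4 + 4)*0 = -3*0*0 = 0*0 = 0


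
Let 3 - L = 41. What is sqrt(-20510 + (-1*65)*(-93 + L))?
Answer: I*sqrt(11995) ≈ 109.52*I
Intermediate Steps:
L = -38 (L = 3 - 1*41 = 3 - 41 = -38)
sqrt(-20510 + (-1*65)*(-93 + L)) = sqrt(-20510 + (-1*65)*(-93 - 38)) = sqrt(-20510 - 65*(-131)) = sqrt(-20510 + 8515) = sqrt(-11995) = I*sqrt(11995)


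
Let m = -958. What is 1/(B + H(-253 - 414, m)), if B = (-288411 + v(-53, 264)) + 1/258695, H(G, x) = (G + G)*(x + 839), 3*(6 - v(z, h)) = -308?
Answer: -776085/100546726952 ≈ -7.7187e-6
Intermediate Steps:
v(z, h) = 326/3 (v(z, h) = 6 - ⅓*(-308) = 6 + 308/3 = 326/3)
H(G, x) = 2*G*(839 + x) (H(G, x) = (2*G)*(839 + x) = 2*G*(839 + x))
B = -223747116362/776085 (B = (-288411 + 326/3) + 1/258695 = -864907/3 + 1/258695 = -223747116362/776085 ≈ -2.8830e+5)
1/(B + H(-253 - 414, m)) = 1/(-223747116362/776085 + 2*(-253 - 414)*(839 - 958)) = 1/(-223747116362/776085 + 2*(-667)*(-119)) = 1/(-223747116362/776085 + 158746) = 1/(-100546726952/776085) = -776085/100546726952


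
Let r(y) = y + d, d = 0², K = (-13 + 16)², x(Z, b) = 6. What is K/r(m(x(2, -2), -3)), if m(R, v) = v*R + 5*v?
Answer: -3/11 ≈ -0.27273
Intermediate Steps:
m(R, v) = 5*v + R*v (m(R, v) = R*v + 5*v = 5*v + R*v)
K = 9 (K = 3² = 9)
d = 0
r(y) = y (r(y) = y + 0 = y)
K/r(m(x(2, -2), -3)) = 9/((-3*(5 + 6))) = 9/((-3*11)) = 9/(-33) = 9*(-1/33) = -3/11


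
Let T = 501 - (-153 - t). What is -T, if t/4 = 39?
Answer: -810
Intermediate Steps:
t = 156 (t = 4*39 = 156)
T = 810 (T = 501 - (-153 - 1*156) = 501 - (-153 - 156) = 501 - 1*(-309) = 501 + 309 = 810)
-T = -1*810 = -810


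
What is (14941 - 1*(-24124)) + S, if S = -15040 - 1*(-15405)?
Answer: 39430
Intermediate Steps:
S = 365 (S = -15040 + 15405 = 365)
(14941 - 1*(-24124)) + S = (14941 - 1*(-24124)) + 365 = (14941 + 24124) + 365 = 39065 + 365 = 39430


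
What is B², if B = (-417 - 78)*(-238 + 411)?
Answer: 7333353225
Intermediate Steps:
B = -85635 (B = -495*173 = -85635)
B² = (-85635)² = 7333353225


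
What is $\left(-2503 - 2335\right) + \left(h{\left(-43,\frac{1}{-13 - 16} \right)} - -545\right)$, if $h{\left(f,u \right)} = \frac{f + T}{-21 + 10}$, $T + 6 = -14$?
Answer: $- \frac{47160}{11} \approx -4287.3$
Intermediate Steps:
$T = -20$ ($T = -6 - 14 = -20$)
$h{\left(f,u \right)} = \frac{20}{11} - \frac{f}{11}$ ($h{\left(f,u \right)} = \frac{f - 20}{-21 + 10} = \frac{-20 + f}{-11} = \left(-20 + f\right) \left(- \frac{1}{11}\right) = \frac{20}{11} - \frac{f}{11}$)
$\left(-2503 - 2335\right) + \left(h{\left(-43,\frac{1}{-13 - 16} \right)} - -545\right) = \left(-2503 - 2335\right) + \left(\left(\frac{20}{11} - - \frac{43}{11}\right) - -545\right) = -4838 + \left(\left(\frac{20}{11} + \frac{43}{11}\right) + 545\right) = -4838 + \left(\frac{63}{11} + 545\right) = -4838 + \frac{6058}{11} = - \frac{47160}{11}$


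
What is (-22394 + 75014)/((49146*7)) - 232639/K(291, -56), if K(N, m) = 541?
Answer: -13334077773/31019317 ≈ -429.86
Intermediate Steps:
(-22394 + 75014)/((49146*7)) - 232639/K(291, -56) = (-22394 + 75014)/((49146*7)) - 232639/541 = 52620/344022 - 232639*1/541 = 52620*(1/344022) - 232639/541 = 8770/57337 - 232639/541 = -13334077773/31019317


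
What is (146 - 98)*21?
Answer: 1008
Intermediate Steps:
(146 - 98)*21 = 48*21 = 1008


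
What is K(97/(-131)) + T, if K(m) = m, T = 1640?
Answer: 214743/131 ≈ 1639.3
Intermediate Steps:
K(97/(-131)) + T = 97/(-131) + 1640 = 97*(-1/131) + 1640 = -97/131 + 1640 = 214743/131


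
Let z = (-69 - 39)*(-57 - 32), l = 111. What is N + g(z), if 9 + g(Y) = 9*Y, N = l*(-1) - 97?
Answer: 86291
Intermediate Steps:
N = -208 (N = 111*(-1) - 97 = -111 - 97 = -208)
z = 9612 (z = -108*(-89) = 9612)
g(Y) = -9 + 9*Y
N + g(z) = -208 + (-9 + 9*9612) = -208 + (-9 + 86508) = -208 + 86499 = 86291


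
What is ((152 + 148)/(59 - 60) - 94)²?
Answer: 155236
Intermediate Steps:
((152 + 148)/(59 - 60) - 94)² = (300/(-1) - 94)² = (300*(-1) - 94)² = (-300 - 94)² = (-394)² = 155236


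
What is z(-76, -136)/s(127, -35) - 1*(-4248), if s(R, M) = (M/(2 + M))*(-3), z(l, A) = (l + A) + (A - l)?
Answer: 151672/35 ≈ 4333.5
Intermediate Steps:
z(l, A) = 2*A (z(l, A) = (A + l) + (A - l) = 2*A)
s(R, M) = -3*M/(2 + M) (s(R, M) = (M/(2 + M))*(-3) = -3*M/(2 + M))
z(-76, -136)/s(127, -35) - 1*(-4248) = (2*(-136))/((-3*(-35)/(2 - 35))) - 1*(-4248) = -272/((-3*(-35)/(-33))) + 4248 = -272/((-3*(-35)*(-1/33))) + 4248 = -272/(-35/11) + 4248 = -272*(-11/35) + 4248 = 2992/35 + 4248 = 151672/35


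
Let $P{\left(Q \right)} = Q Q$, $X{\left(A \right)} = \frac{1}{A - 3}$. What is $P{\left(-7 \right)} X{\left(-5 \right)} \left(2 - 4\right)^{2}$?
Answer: $- \frac{49}{2} \approx -24.5$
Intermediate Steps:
$X{\left(A \right)} = \frac{1}{-3 + A}$
$P{\left(Q \right)} = Q^{2}$
$P{\left(-7 \right)} X{\left(-5 \right)} \left(2 - 4\right)^{2} = \frac{\left(-7\right)^{2}}{-3 - 5} \left(2 - 4\right)^{2} = \frac{49}{-8} \left(-2\right)^{2} = 49 \left(- \frac{1}{8}\right) 4 = \left(- \frac{49}{8}\right) 4 = - \frac{49}{2}$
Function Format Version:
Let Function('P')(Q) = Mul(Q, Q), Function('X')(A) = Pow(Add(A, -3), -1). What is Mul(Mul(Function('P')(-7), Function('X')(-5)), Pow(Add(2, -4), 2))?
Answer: Rational(-49, 2) ≈ -24.500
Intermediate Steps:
Function('X')(A) = Pow(Add(-3, A), -1)
Function('P')(Q) = Pow(Q, 2)
Mul(Mul(Function('P')(-7), Function('X')(-5)), Pow(Add(2, -4), 2)) = Mul(Mul(Pow(-7, 2), Pow(Add(-3, -5), -1)), Pow(Add(2, -4), 2)) = Mul(Mul(49, Pow(-8, -1)), Pow(-2, 2)) = Mul(Mul(49, Rational(-1, 8)), 4) = Mul(Rational(-49, 8), 4) = Rational(-49, 2)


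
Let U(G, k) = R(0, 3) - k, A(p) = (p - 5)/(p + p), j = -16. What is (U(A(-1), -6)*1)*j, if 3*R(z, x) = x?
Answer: -112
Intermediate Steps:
R(z, x) = x/3
A(p) = (-5 + p)/(2*p) (A(p) = (-5 + p)/((2*p)) = (-5 + p)*(1/(2*p)) = (-5 + p)/(2*p))
U(G, k) = 1 - k (U(G, k) = (⅓)*3 - k = 1 - k)
(U(A(-1), -6)*1)*j = ((1 - 1*(-6))*1)*(-16) = ((1 + 6)*1)*(-16) = (7*1)*(-16) = 7*(-16) = -112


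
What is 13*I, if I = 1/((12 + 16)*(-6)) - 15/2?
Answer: -16393/168 ≈ -97.577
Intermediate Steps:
I = -1261/168 (I = -⅙/28 - 15*½ = (1/28)*(-⅙) - 15/2 = -1/168 - 15/2 = -1261/168 ≈ -7.5060)
13*I = 13*(-1261/168) = -16393/168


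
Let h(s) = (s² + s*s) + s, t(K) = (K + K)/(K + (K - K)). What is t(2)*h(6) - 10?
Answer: 146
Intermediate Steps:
t(K) = 2 (t(K) = (2*K)/(K + 0) = (2*K)/K = 2)
h(s) = s + 2*s² (h(s) = (s² + s²) + s = 2*s² + s = s + 2*s²)
t(2)*h(6) - 10 = 2*(6*(1 + 2*6)) - 10 = 2*(6*(1 + 12)) - 10 = 2*(6*13) - 10 = 2*78 - 10 = 156 - 10 = 146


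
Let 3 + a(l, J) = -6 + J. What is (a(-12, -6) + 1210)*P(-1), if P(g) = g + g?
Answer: -2390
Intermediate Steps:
a(l, J) = -9 + J (a(l, J) = -3 + (-6 + J) = -9 + J)
P(g) = 2*g
(a(-12, -6) + 1210)*P(-1) = ((-9 - 6) + 1210)*(2*(-1)) = (-15 + 1210)*(-2) = 1195*(-2) = -2390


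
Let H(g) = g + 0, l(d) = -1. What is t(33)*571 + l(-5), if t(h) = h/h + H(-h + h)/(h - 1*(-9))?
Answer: 570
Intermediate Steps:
H(g) = g
t(h) = 1 (t(h) = h/h + (-h + h)/(h - 1*(-9)) = 1 + 0/(h + 9) = 1 + 0/(9 + h) = 1 + 0 = 1)
t(33)*571 + l(-5) = 1*571 - 1 = 571 - 1 = 570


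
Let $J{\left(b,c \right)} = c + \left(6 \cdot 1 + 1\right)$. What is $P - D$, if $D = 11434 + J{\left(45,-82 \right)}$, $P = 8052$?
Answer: $-3307$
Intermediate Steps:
$J{\left(b,c \right)} = 7 + c$ ($J{\left(b,c \right)} = c + \left(6 + 1\right) = c + 7 = 7 + c$)
$D = 11359$ ($D = 11434 + \left(7 - 82\right) = 11434 - 75 = 11359$)
$P - D = 8052 - 11359 = -3307$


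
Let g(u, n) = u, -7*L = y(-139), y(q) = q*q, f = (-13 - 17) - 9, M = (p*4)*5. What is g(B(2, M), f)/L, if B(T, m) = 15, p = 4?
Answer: -105/19321 ≈ -0.0054345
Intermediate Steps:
M = 80 (M = (4*4)*5 = 16*5 = 80)
f = -39 (f = -30 - 9 = -39)
y(q) = q**2
L = -19321/7 (L = -1/7*(-139)**2 = -1/7*19321 = -19321/7 ≈ -2760.1)
g(B(2, M), f)/L = 15/(-19321/7) = 15*(-7/19321) = -105/19321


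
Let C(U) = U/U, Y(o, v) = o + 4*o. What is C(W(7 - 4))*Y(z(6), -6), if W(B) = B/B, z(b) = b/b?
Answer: 5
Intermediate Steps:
z(b) = 1
Y(o, v) = 5*o
W(B) = 1
C(U) = 1
C(W(7 - 4))*Y(z(6), -6) = 1*(5*1) = 1*5 = 5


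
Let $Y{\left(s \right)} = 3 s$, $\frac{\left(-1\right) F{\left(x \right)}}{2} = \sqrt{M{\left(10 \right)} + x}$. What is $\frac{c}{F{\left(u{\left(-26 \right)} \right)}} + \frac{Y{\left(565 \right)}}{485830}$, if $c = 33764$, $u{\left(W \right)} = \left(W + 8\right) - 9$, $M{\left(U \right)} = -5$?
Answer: $\frac{339}{97166} + \frac{8441 i \sqrt{2}}{4} \approx 0.0034889 + 2984.3 i$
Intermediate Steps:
$u{\left(W \right)} = -1 + W$ ($u{\left(W \right)} = \left(8 + W\right) - 9 = -1 + W$)
$F{\left(x \right)} = - 2 \sqrt{-5 + x}$
$\frac{c}{F{\left(u{\left(-26 \right)} \right)}} + \frac{Y{\left(565 \right)}}{485830} = \frac{33764}{\left(-2\right) \sqrt{-5 - 27}} + \frac{3 \cdot 565}{485830} = \frac{33764}{\left(-2\right) \sqrt{-5 - 27}} + 1695 \cdot \frac{1}{485830} = \frac{33764}{\left(-2\right) \sqrt{-32}} + \frac{339}{97166} = \frac{33764}{\left(-2\right) 4 i \sqrt{2}} + \frac{339}{97166} = \frac{33764}{\left(-8\right) i \sqrt{2}} + \frac{339}{97166} = 33764 \frac{i \sqrt{2}}{16} + \frac{339}{97166} = \frac{8441 i \sqrt{2}}{4} + \frac{339}{97166} = \frac{339}{97166} + \frac{8441 i \sqrt{2}}{4}$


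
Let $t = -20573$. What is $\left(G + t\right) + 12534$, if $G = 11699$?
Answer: $3660$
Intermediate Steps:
$\left(G + t\right) + 12534 = \left(11699 - 20573\right) + 12534 = -8874 + 12534 = 3660$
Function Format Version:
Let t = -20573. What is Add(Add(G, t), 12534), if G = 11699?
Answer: 3660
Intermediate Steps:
Add(Add(G, t), 12534) = Add(Add(11699, -20573), 12534) = Add(-8874, 12534) = 3660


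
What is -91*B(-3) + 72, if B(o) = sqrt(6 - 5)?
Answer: -19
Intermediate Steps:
B(o) = 1 (B(o) = sqrt(1) = 1)
-91*B(-3) + 72 = -91*1 + 72 = -91 + 72 = -19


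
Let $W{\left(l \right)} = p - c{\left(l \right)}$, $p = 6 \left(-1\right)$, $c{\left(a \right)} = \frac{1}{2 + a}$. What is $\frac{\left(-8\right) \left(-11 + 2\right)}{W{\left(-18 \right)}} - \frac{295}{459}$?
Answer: $- \frac{556793}{43605} \approx -12.769$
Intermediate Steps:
$p = -6$
$W{\left(l \right)} = -6 - \frac{1}{2 + l}$
$\frac{\left(-8\right) \left(-11 + 2\right)}{W{\left(-18 \right)}} - \frac{295}{459} = \frac{\left(-8\right) \left(-11 + 2\right)}{\frac{1}{2 - 18} \left(-13 - -108\right)} - \frac{295}{459} = \frac{\left(-8\right) \left(-9\right)}{\frac{1}{-16} \left(-13 + 108\right)} - \frac{295}{459} = \frac{72}{\left(- \frac{1}{16}\right) 95} - \frac{295}{459} = \frac{72}{- \frac{95}{16}} - \frac{295}{459} = 72 \left(- \frac{16}{95}\right) - \frac{295}{459} = - \frac{1152}{95} - \frac{295}{459} = - \frac{556793}{43605}$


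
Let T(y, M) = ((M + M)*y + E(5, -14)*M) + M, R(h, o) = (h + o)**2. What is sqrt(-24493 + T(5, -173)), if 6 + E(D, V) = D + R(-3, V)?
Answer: 2*I*sqrt(19055) ≈ 276.08*I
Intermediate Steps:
E(D, V) = -6 + D + (-3 + V)**2 (E(D, V) = -6 + (D + (-3 + V)**2) = -6 + D + (-3 + V)**2)
T(y, M) = 289*M + 2*M*y (T(y, M) = ((M + M)*y + (-6 + 5 + (-3 - 14)**2)*M) + M = ((2*M)*y + (-6 + 5 + (-17)**2)*M) + M = (2*M*y + (-6 + 5 + 289)*M) + M = (2*M*y + 288*M) + M = (288*M + 2*M*y) + M = 289*M + 2*M*y)
sqrt(-24493 + T(5, -173)) = sqrt(-24493 - 173*(289 + 2*5)) = sqrt(-24493 - 173*(289 + 10)) = sqrt(-24493 - 173*299) = sqrt(-24493 - 51727) = sqrt(-76220) = 2*I*sqrt(19055)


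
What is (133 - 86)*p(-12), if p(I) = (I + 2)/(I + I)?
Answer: 235/12 ≈ 19.583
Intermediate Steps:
p(I) = (2 + I)/(2*I) (p(I) = (2 + I)/((2*I)) = (2 + I)*(1/(2*I)) = (2 + I)/(2*I))
(133 - 86)*p(-12) = (133 - 86)*((½)*(2 - 12)/(-12)) = 47*((½)*(-1/12)*(-10)) = 47*(5/12) = 235/12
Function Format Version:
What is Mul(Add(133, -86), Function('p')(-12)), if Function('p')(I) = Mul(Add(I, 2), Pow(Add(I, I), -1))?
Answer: Rational(235, 12) ≈ 19.583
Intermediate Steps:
Function('p')(I) = Mul(Rational(1, 2), Pow(I, -1), Add(2, I)) (Function('p')(I) = Mul(Add(2, I), Pow(Mul(2, I), -1)) = Mul(Add(2, I), Mul(Rational(1, 2), Pow(I, -1))) = Mul(Rational(1, 2), Pow(I, -1), Add(2, I)))
Mul(Add(133, -86), Function('p')(-12)) = Mul(Add(133, -86), Mul(Rational(1, 2), Pow(-12, -1), Add(2, -12))) = Mul(47, Mul(Rational(1, 2), Rational(-1, 12), -10)) = Mul(47, Rational(5, 12)) = Rational(235, 12)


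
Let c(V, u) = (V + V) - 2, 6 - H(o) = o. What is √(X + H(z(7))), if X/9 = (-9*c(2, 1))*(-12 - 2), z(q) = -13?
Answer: √2287 ≈ 47.823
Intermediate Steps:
H(o) = 6 - o
c(V, u) = -2 + 2*V (c(V, u) = 2*V - 2 = -2 + 2*V)
X = 2268 (X = 9*((-9*(-2 + 2*2))*(-12 - 2)) = 9*(-9*(-2 + 4)*(-14)) = 9*(-9*2*(-14)) = 9*(-18*(-14)) = 9*252 = 2268)
√(X + H(z(7))) = √(2268 + (6 - 1*(-13))) = √(2268 + (6 + 13)) = √(2268 + 19) = √2287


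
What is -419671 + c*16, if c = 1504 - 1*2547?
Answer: -436359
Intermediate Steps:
c = -1043 (c = 1504 - 2547 = -1043)
-419671 + c*16 = -419671 - 1043*16 = -419671 - 16688 = -436359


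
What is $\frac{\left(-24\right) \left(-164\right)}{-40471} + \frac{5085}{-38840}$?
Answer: $- \frac{71733855}{314378728} \approx -0.22818$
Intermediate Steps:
$\frac{\left(-24\right) \left(-164\right)}{-40471} + \frac{5085}{-38840} = 3936 \left(- \frac{1}{40471}\right) + 5085 \left(- \frac{1}{38840}\right) = - \frac{3936}{40471} - \frac{1017}{7768} = - \frac{71733855}{314378728}$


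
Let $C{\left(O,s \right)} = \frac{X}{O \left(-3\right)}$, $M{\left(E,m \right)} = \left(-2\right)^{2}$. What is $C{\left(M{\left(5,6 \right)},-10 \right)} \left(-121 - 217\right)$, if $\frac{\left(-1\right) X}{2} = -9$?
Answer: $507$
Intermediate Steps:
$X = 18$ ($X = \left(-2\right) \left(-9\right) = 18$)
$M{\left(E,m \right)} = 4$
$C{\left(O,s \right)} = - \frac{6}{O}$ ($C{\left(O,s \right)} = \frac{18}{O \left(-3\right)} = \frac{18}{\left(-3\right) O} = 18 \left(- \frac{1}{3 O}\right) = - \frac{6}{O}$)
$C{\left(M{\left(5,6 \right)},-10 \right)} \left(-121 - 217\right) = - \frac{6}{4} \left(-121 - 217\right) = \left(-6\right) \frac{1}{4} \left(-121 - 217\right) = \left(- \frac{3}{2}\right) \left(-338\right) = 507$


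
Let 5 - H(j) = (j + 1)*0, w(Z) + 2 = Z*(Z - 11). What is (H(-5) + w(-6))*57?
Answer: 5985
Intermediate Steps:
w(Z) = -2 + Z*(-11 + Z) (w(Z) = -2 + Z*(Z - 11) = -2 + Z*(-11 + Z))
H(j) = 5 (H(j) = 5 - (j + 1)*0 = 5 - (1 + j)*0 = 5 - 1*0 = 5 + 0 = 5)
(H(-5) + w(-6))*57 = (5 + (-2 + (-6)**2 - 11*(-6)))*57 = (5 + (-2 + 36 + 66))*57 = (5 + 100)*57 = 105*57 = 5985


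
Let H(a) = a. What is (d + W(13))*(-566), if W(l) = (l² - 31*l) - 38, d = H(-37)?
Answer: 174894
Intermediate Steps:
d = -37
W(l) = -38 + l² - 31*l
(d + W(13))*(-566) = (-37 + (-38 + 13² - 31*13))*(-566) = (-37 + (-38 + 169 - 403))*(-566) = (-37 - 272)*(-566) = -309*(-566) = 174894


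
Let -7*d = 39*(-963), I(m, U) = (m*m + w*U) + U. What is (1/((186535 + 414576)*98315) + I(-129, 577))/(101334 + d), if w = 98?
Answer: 4359321687610261/6305738710845525 ≈ 0.69133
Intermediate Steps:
I(m, U) = m**2 + 99*U (I(m, U) = (m*m + 98*U) + U = (m**2 + 98*U) + U = m**2 + 99*U)
d = 37557/7 (d = -39*(-963)/7 = -1/7*(-37557) = 37557/7 ≈ 5365.3)
(1/((186535 + 414576)*98315) + I(-129, 577))/(101334 + d) = (1/((186535 + 414576)*98315) + ((-129)**2 + 99*577))/(101334 + 37557/7) = ((1/98315)/601111 + (16641 + 57123))/(746895/7) = ((1/601111)*(1/98315) + 73764)*(7/746895) = (1/59098227965 + 73764)*(7/746895) = (4359321687610261/59098227965)*(7/746895) = 4359321687610261/6305738710845525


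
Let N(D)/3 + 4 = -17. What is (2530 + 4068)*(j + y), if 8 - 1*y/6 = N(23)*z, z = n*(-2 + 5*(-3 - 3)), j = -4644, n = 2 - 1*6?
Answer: 288913224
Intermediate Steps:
n = -4 (n = 2 - 6 = -4)
N(D) = -63 (N(D) = -12 + 3*(-17) = -12 - 51 = -63)
z = 128 (z = -4*(-2 + 5*(-3 - 3)) = -4*(-2 + 5*(-6)) = -4*(-2 - 30) = -4*(-32) = 128)
y = 48432 (y = 48 - (-378)*128 = 48 - 6*(-8064) = 48 + 48384 = 48432)
(2530 + 4068)*(j + y) = (2530 + 4068)*(-4644 + 48432) = 6598*43788 = 288913224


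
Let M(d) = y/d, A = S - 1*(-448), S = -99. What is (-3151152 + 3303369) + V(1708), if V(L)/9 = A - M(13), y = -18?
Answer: 2019816/13 ≈ 1.5537e+5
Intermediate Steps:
A = 349 (A = -99 - 1*(-448) = -99 + 448 = 349)
M(d) = -18/d
V(L) = 40995/13 (V(L) = 9*(349 - (-18)/13) = 9*(349 - 1*(-18/13)) = 9*(349 + 18/13) = 9*(4555/13) = 40995/13)
(-3151152 + 3303369) + V(1708) = (-3151152 + 3303369) + 40995/13 = 152217 + 40995/13 = 2019816/13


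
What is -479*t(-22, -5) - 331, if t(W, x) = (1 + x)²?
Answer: -7995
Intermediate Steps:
-479*t(-22, -5) - 331 = -479*(1 - 5)² - 331 = -479*(-4)² - 331 = -479*16 - 331 = -7664 - 331 = -7995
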